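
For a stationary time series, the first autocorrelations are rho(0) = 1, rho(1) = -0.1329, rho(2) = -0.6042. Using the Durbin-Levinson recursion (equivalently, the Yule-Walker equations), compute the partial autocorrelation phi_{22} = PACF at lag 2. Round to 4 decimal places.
\phi_{22} = -0.6330

The PACF at lag k is phi_{kk}, the last component of the solution
to the Yule-Walker system G_k phi = r_k where
  (G_k)_{ij} = rho(|i - j|), (r_k)_i = rho(i), i,j = 1..k.
Equivalently, Durbin-Levinson gives phi_{kk} iteratively:
  phi_{11} = rho(1)
  phi_{kk} = [rho(k) - sum_{j=1..k-1} phi_{k-1,j} rho(k-j)]
            / [1 - sum_{j=1..k-1} phi_{k-1,j} rho(j)],
  phi_{k,j} = phi_{k-1,j} - phi_{kk} phi_{k-1,k-j},  j = 1..k-1.
Step k = 1:
  phi_11 = rho(1) = -0.1329.
Step k = 2:
  phi_22 = [rho(2) - phi_11 rho(1)] / [1 - phi_11 rho(1)] = [-0.6042 - (-0.1329)(-0.1329)] / [1 - (-0.1329)(-0.1329)]
         = -0.62186241 / 0.98233759 = -0.633.
Therefore phi_{22} = -0.6330.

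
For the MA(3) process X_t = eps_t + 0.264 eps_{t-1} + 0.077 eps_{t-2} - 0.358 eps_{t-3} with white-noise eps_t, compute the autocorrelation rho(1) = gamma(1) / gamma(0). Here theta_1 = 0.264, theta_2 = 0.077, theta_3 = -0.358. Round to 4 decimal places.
\rho(1) = 0.2133

For an MA(q) process with theta_0 = 1, the autocovariance is
  gamma(k) = sigma^2 * sum_{i=0..q-k} theta_i * theta_{i+k},
and rho(k) = gamma(k) / gamma(0). Sigma^2 cancels.
  numerator   = (1)*(0.264) + (0.264)*(0.077) + (0.077)*(-0.358) = 0.256762.
  denominator = (1)^2 + (0.264)^2 + (0.077)^2 + (-0.358)^2 = 1.203789.
  rho(1) = 0.256762 / 1.203789 = 0.2133.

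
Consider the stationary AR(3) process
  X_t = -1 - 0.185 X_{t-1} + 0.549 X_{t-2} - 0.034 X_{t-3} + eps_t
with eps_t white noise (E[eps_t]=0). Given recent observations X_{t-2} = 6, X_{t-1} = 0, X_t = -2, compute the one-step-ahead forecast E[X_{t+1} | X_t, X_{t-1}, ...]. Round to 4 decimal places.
E[X_{t+1} \mid \mathcal F_t] = -0.8340

For an AR(p) model X_t = c + sum_i phi_i X_{t-i} + eps_t, the
one-step-ahead conditional mean is
  E[X_{t+1} | X_t, ...] = c + sum_i phi_i X_{t+1-i}.
Substitute known values:
  E[X_{t+1} | ...] = -1 + (-0.185) * (-2) + (0.549) * (0) + (-0.034) * (6)
                   = -0.8340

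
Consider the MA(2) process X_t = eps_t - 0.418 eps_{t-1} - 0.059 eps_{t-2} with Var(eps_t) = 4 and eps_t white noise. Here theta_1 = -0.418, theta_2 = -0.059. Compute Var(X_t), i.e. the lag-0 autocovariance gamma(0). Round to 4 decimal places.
\gamma(0) = 4.7128

For an MA(q) process X_t = eps_t + sum_i theta_i eps_{t-i} with
Var(eps_t) = sigma^2, the variance is
  gamma(0) = sigma^2 * (1 + sum_i theta_i^2).
  sum_i theta_i^2 = (-0.418)^2 + (-0.059)^2 = 0.174724 + 0.003481 = 0.178205.
  gamma(0) = 4 * (1 + 0.178205) = 4 * 1.178205 = 4.71282, which rounds to 4.7128.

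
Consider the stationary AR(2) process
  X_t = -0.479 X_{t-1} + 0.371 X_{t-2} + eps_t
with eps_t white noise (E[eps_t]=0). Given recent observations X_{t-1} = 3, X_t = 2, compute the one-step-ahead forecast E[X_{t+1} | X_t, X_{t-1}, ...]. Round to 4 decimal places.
E[X_{t+1} \mid \mathcal F_t] = 0.1550

For an AR(p) model X_t = c + sum_i phi_i X_{t-i} + eps_t, the
one-step-ahead conditional mean is
  E[X_{t+1} | X_t, ...] = c + sum_i phi_i X_{t+1-i}.
Substitute known values:
  E[X_{t+1} | ...] = (-0.479) * (2) + (0.371) * (3)
                   = 0.1550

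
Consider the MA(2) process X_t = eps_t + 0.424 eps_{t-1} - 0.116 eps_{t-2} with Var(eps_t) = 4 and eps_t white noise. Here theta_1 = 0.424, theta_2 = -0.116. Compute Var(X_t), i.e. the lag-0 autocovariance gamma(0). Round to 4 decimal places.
\gamma(0) = 4.7729

For an MA(q) process X_t = eps_t + sum_i theta_i eps_{t-i} with
Var(eps_t) = sigma^2, the variance is
  gamma(0) = sigma^2 * (1 + sum_i theta_i^2).
  sum_i theta_i^2 = (0.424)^2 + (-0.116)^2 = 0.179776 + 0.013456 = 0.193232.
  gamma(0) = 4 * (1 + 0.193232) = 4 * 1.193232 = 4.772928, which rounds to 4.7729.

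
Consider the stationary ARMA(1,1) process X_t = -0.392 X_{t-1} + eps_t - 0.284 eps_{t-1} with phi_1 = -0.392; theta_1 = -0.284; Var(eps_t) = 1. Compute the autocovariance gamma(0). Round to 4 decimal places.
\gamma(0) = 1.5399

Multiply the model equation by X_{t-k} and take expectations. With theta_0 = psi_0 = 1 and psi_j the MA(infinity) weights, this gives
  gamma(k) - sum_i phi_i gamma(k-i) = c_k,
  c_k = sigma^2 * sum_{j=k..q} theta_j psi_{j-k}   (c_k = 0 for k > q),
using gamma(-m) = gamma(m).
psi-weights needed (psi_j = theta_j + sum_i phi_i psi_{j-i}):
  psi_1 = theta_1 + phi_1 = -0.284 + (-0.392) = -0.676
Right-hand sides:
  c_0 = sigma^2 (1 + theta_1 psi_1) = 1 * (1 + (-0.284)(-0.676)) = 1 * 1.191984 = 1.191984
  c_1 = sigma^2 theta_1 = 1 * (-0.284) = -0.284
  c_2 = 0
Equations for k = 0 and k = 1 (AR order 1):
  gamma(0) = phi_1 gamma(1) + c_0
  gamma(1) = phi_1 gamma(0) + c_1
Substituting the second into the first: gamma(0) (1 - phi_1^2) = c_0 + phi_1 c_1, so
  gamma(0) = (c_0 + phi_1 c_1) / (1 - phi_1^2) = (1.191984 + (-0.392)(-0.284)) / (1 - (-0.392)^2) = 1.303312 / 0.846336 = 1.539946.
Therefore gamma(0) = 1.5399 (to 4 decimal places).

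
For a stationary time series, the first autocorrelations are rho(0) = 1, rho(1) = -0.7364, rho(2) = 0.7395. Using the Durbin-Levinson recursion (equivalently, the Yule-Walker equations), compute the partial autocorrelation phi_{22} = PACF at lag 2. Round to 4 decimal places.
\phi_{22} = 0.4309

The PACF at lag k is phi_{kk}, the last component of the solution
to the Yule-Walker system G_k phi = r_k where
  (G_k)_{ij} = rho(|i - j|), (r_k)_i = rho(i), i,j = 1..k.
Equivalently, Durbin-Levinson gives phi_{kk} iteratively:
  phi_{11} = rho(1)
  phi_{kk} = [rho(k) - sum_{j=1..k-1} phi_{k-1,j} rho(k-j)]
            / [1 - sum_{j=1..k-1} phi_{k-1,j} rho(j)],
  phi_{k,j} = phi_{k-1,j} - phi_{kk} phi_{k-1,k-j},  j = 1..k-1.
Step k = 1:
  phi_11 = rho(1) = -0.7364.
Step k = 2:
  phi_22 = [rho(2) - phi_11 rho(1)] / [1 - phi_11 rho(1)] = [0.7395 - (-0.7364)(-0.7364)] / [1 - (-0.7364)(-0.7364)]
         = 0.19721504 / 0.45771504 = 0.4309.
Therefore phi_{22} = 0.4309.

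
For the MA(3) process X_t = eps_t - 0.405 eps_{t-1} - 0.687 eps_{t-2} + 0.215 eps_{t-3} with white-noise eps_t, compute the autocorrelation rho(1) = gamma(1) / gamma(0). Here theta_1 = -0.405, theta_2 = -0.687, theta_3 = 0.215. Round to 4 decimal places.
\rho(1) = -0.1632

For an MA(q) process with theta_0 = 1, the autocovariance is
  gamma(k) = sigma^2 * sum_{i=0..q-k} theta_i * theta_{i+k},
and rho(k) = gamma(k) / gamma(0). Sigma^2 cancels.
  numerator   = (1)*(-0.405) + (-0.405)*(-0.687) + (-0.687)*(0.215) = -0.27447.
  denominator = (1)^2 + (-0.405)^2 + (-0.687)^2 + (0.215)^2 = 1.682219.
  rho(1) = -0.27447 / 1.682219 = -0.1632.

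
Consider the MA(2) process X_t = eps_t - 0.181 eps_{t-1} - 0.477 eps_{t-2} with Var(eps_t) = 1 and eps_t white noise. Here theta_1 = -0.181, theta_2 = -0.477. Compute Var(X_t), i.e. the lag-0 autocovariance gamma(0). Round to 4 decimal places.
\gamma(0) = 1.2603

For an MA(q) process X_t = eps_t + sum_i theta_i eps_{t-i} with
Var(eps_t) = sigma^2, the variance is
  gamma(0) = sigma^2 * (1 + sum_i theta_i^2).
  sum_i theta_i^2 = (-0.181)^2 + (-0.477)^2 = 0.032761 + 0.227529 = 0.26029.
  gamma(0) = 1 * (1 + 0.26029) = 1 * 1.26029 = 1.26029, which rounds to 1.2603.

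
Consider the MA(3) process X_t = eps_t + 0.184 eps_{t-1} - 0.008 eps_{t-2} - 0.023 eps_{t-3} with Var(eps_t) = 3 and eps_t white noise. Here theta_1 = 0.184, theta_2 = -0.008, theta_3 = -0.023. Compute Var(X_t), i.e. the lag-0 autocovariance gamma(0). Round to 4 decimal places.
\gamma(0) = 3.1033

For an MA(q) process X_t = eps_t + sum_i theta_i eps_{t-i} with
Var(eps_t) = sigma^2, the variance is
  gamma(0) = sigma^2 * (1 + sum_i theta_i^2).
  sum_i theta_i^2 = (0.184)^2 + (-0.008)^2 + (-0.023)^2 = 0.033856 + 0.000064 + 0.000529 = 0.034449.
  gamma(0) = 3 * (1 + 0.034449) = 3 * 1.034449 = 3.103347, which rounds to 3.1033.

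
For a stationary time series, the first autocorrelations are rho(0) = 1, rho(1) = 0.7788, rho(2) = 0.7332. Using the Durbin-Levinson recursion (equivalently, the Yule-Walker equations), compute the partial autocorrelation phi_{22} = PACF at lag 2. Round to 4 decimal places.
\phi_{22} = 0.3219

The PACF at lag k is phi_{kk}, the last component of the solution
to the Yule-Walker system G_k phi = r_k where
  (G_k)_{ij} = rho(|i - j|), (r_k)_i = rho(i), i,j = 1..k.
Equivalently, Durbin-Levinson gives phi_{kk} iteratively:
  phi_{11} = rho(1)
  phi_{kk} = [rho(k) - sum_{j=1..k-1} phi_{k-1,j} rho(k-j)]
            / [1 - sum_{j=1..k-1} phi_{k-1,j} rho(j)],
  phi_{k,j} = phi_{k-1,j} - phi_{kk} phi_{k-1,k-j},  j = 1..k-1.
Step k = 1:
  phi_11 = rho(1) = 0.7788.
Step k = 2:
  phi_22 = [rho(2) - phi_11 rho(1)] / [1 - phi_11 rho(1)] = [0.7332 - (0.7788)(0.7788)] / [1 - (0.7788)(0.7788)]
         = 0.12667056 / 0.39347056 = 0.3219.
Therefore phi_{22} = 0.3219.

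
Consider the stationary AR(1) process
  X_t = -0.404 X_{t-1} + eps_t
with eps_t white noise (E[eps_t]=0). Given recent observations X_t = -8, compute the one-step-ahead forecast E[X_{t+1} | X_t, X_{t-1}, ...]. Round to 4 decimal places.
E[X_{t+1} \mid \mathcal F_t] = 3.2320

For an AR(p) model X_t = c + sum_i phi_i X_{t-i} + eps_t, the
one-step-ahead conditional mean is
  E[X_{t+1} | X_t, ...] = c + sum_i phi_i X_{t+1-i}.
Substitute known values:
  E[X_{t+1} | ...] = (-0.404) * (-8)
                   = 3.2320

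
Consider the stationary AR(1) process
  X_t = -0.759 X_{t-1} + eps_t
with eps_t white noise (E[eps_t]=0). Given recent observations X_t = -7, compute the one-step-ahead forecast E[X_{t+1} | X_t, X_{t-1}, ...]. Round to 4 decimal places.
E[X_{t+1} \mid \mathcal F_t] = 5.3130

For an AR(p) model X_t = c + sum_i phi_i X_{t-i} + eps_t, the
one-step-ahead conditional mean is
  E[X_{t+1} | X_t, ...] = c + sum_i phi_i X_{t+1-i}.
Substitute known values:
  E[X_{t+1} | ...] = (-0.759) * (-7)
                   = 5.3130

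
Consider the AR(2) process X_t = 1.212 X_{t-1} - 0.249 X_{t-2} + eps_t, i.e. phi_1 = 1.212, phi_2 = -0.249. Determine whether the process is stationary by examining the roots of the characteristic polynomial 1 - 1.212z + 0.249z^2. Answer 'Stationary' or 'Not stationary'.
\text{Stationary}

The AR(p) characteristic polynomial is P(z) = 1 - 1.212z + 0.249z^2.
Stationarity requires all roots to lie outside the unit circle, i.e. |z| > 1 for every root.
Set 1 + (-1.212) z + (0.249) z^2 = 0, i.e. a z^2 + b z + c = 0 with a = 0.249, b = -1.212, c = 1.
Discriminant D = b^2 - 4ac = (-1.212)^2 - 4*(0.249)*1 = 1.468944 - (0.996) = 0.472944.
D >= 0, so the roots are real: z = (-b +/- sqrt(D)) / (2a) = (1.212 +/- 0.687709) / (0.498).
  z_1 = (1.212 + 0.687709) / (0.498) = 3.8147,   |z_1| = 3.8147.
  z_2 = (1.212 - 0.687709) / (0.498) = 1.0528,   |z_2| = 1.0528.
Moduli of all roots: 3.8147, 1.0528.
All moduli strictly greater than 1? Yes.
Verdict: Stationary.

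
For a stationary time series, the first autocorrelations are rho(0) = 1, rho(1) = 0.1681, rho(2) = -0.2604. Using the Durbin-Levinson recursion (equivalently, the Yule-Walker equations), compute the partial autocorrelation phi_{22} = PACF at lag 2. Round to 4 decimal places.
\phi_{22} = -0.2971

The PACF at lag k is phi_{kk}, the last component of the solution
to the Yule-Walker system G_k phi = r_k where
  (G_k)_{ij} = rho(|i - j|), (r_k)_i = rho(i), i,j = 1..k.
Equivalently, Durbin-Levinson gives phi_{kk} iteratively:
  phi_{11} = rho(1)
  phi_{kk} = [rho(k) - sum_{j=1..k-1} phi_{k-1,j} rho(k-j)]
            / [1 - sum_{j=1..k-1} phi_{k-1,j} rho(j)],
  phi_{k,j} = phi_{k-1,j} - phi_{kk} phi_{k-1,k-j},  j = 1..k-1.
Step k = 1:
  phi_11 = rho(1) = 0.1681.
Step k = 2:
  phi_22 = [rho(2) - phi_11 rho(1)] / [1 - phi_11 rho(1)] = [-0.2604 - (0.1681)(0.1681)] / [1 - (0.1681)(0.1681)]
         = -0.28865761 / 0.97174239 = -0.2971.
Therefore phi_{22} = -0.2971.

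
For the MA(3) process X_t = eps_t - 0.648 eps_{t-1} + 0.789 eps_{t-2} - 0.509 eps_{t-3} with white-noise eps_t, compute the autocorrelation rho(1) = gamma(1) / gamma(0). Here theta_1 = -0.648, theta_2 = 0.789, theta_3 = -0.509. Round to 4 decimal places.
\rho(1) = -0.6782

For an MA(q) process with theta_0 = 1, the autocovariance is
  gamma(k) = sigma^2 * sum_{i=0..q-k} theta_i * theta_{i+k},
and rho(k) = gamma(k) / gamma(0). Sigma^2 cancels.
  numerator   = (1)*(-0.648) + (-0.648)*(0.789) + (0.789)*(-0.509) = -1.560873.
  denominator = (1)^2 + (-0.648)^2 + (0.789)^2 + (-0.509)^2 = 2.301506.
  rho(1) = -1.560873 / 2.301506 = -0.6782.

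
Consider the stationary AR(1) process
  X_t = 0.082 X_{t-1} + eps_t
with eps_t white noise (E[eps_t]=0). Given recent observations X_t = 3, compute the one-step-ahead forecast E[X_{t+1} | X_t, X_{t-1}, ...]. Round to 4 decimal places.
E[X_{t+1} \mid \mathcal F_t] = 0.2460

For an AR(p) model X_t = c + sum_i phi_i X_{t-i} + eps_t, the
one-step-ahead conditional mean is
  E[X_{t+1} | X_t, ...] = c + sum_i phi_i X_{t+1-i}.
Substitute known values:
  E[X_{t+1} | ...] = (0.082) * (3)
                   = 0.2460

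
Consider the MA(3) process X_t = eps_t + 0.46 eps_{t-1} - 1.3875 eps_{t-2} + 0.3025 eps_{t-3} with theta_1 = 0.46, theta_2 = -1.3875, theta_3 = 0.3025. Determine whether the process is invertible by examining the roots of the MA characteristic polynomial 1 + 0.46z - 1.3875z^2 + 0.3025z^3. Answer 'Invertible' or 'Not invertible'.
\text{Not invertible}

The MA(q) characteristic polynomial is P(z) = 1 + 0.46z - 1.3875z^2 + 0.3025z^3.
Invertibility requires all roots to lie outside the unit circle, i.e. |z| > 1 for every root.
Degree 3: look for a simple real root z0 first, then factor out (1 - z/z0) and solve the remaining quadratic.
Testing z0 = 4: P(4) = 1 + (0.46)(4) + (-1.3875)(4)^2 + (0.3025)(4)^3
  = 1 + (1.84) + (-22.2) + (19.36) = 0.  So z_0 = 4 is a root, |z_0| = 4.
Divide out the factor (1 - 0.25 z) = (1 - z/z0) (since 1/z0 = 0.25):
  P(z) = (1 - 0.25 z)(1 + (0.71) z + (-1.21) z^2)
  [check: z-coef 0.71 - (0.25) = 0.46; z^2-coef -1.21 - (0.25)(0.71) = -1.3875; z^3-coef -(0.25)(-1.21) = 0.3025.]
Remaining roots from the quadratic factor 1 + (0.71) z + (-1.21) z^2:
  Set 1 + (0.71) z + (-1.21) z^2 = 0, i.e. a z^2 + b z + c = 0 with a = -1.21, b = 0.71, c = 1.
  Discriminant D = b^2 - 4ac = (0.71)^2 - 4*(-1.21)*1 = 0.5041 - (-4.84) = 5.3441.
  D >= 0, so the roots are real: z = (-b +/- sqrt(D)) / (2a) = (-0.71 +/- 2.311731) / (-2.42).
    z_1 = (-0.71 + 2.311731) / (-2.42) = -0.6619,   |z_1| = 0.6619.
    z_2 = (-0.71 - 2.311731) / (-2.42) = 1.2486,   |z_2| = 1.2486.
Moduli of all roots: 4.0000, 0.6619, 1.2486.
All moduli strictly greater than 1? No.
Verdict: Not invertible.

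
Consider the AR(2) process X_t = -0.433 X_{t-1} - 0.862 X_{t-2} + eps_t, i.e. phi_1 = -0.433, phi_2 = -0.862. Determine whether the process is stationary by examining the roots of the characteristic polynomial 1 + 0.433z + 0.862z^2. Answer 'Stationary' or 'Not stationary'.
\text{Stationary}

The AR(p) characteristic polynomial is P(z) = 1 + 0.433z + 0.862z^2.
Stationarity requires all roots to lie outside the unit circle, i.e. |z| > 1 for every root.
Set 1 + (0.433) z + (0.862) z^2 = 0, i.e. a z^2 + b z + c = 0 with a = 0.862, b = 0.433, c = 1.
Discriminant D = b^2 - 4ac = (0.433)^2 - 4*(0.862)*1 = 0.187489 - (3.448) = -3.260511.
D < 0, so the roots are the complex-conjugate pair z = (-b +/- i sqrt(-D)) / (2a) = -0.2512 +/- 1.0474i.
For a conjugate pair |z|^2 = z * conj(z) = (product of roots) = c/a = 1/(0.862) = 1.160093, so |z| = sqrt(1.160093) = 1.0771 for both roots.
Moduli of all roots: 1.0771, 1.0771.
All moduli strictly greater than 1? Yes.
Verdict: Stationary.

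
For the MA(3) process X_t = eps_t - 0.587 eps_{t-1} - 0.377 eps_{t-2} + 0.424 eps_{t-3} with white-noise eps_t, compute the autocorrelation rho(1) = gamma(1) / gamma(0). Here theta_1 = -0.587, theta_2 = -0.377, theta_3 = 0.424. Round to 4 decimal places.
\rho(1) = -0.3154

For an MA(q) process with theta_0 = 1, the autocovariance is
  gamma(k) = sigma^2 * sum_{i=0..q-k} theta_i * theta_{i+k},
and rho(k) = gamma(k) / gamma(0). Sigma^2 cancels.
  numerator   = (1)*(-0.587) + (-0.587)*(-0.377) + (-0.377)*(0.424) = -0.525549.
  denominator = (1)^2 + (-0.587)^2 + (-0.377)^2 + (0.424)^2 = 1.666474.
  rho(1) = -0.525549 / 1.666474 = -0.3154.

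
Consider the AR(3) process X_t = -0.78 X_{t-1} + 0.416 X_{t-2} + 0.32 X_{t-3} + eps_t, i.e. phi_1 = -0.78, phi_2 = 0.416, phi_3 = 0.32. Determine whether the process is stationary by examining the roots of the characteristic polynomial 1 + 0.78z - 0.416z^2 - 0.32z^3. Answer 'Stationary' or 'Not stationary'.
\text{Stationary}

The AR(p) characteristic polynomial is P(z) = 1 + 0.78z - 0.416z^2 - 0.32z^3.
Stationarity requires all roots to lie outside the unit circle, i.e. |z| > 1 for every root.
Degree 3: look for a simple real root z0 first, then factor out (1 - z/z0) and solve the remaining quadratic.
Testing z0 = -1.25: P(-1.25) = 1 + (0.78)(-1.25) + (-0.416)(-1.25)^2 + (-0.32)(-1.25)^3
  = 1 + (-0.975) + (-0.65) + (0.625) = 0.  So z_0 = -1.25 is a root, |z_0| = 1.25.
Divide out the factor (1 + 0.8 z) = (1 - z/z0) (since 1/z0 = -0.8):
  P(z) = (1 + 0.8 z)(1 + (-0.02) z + (-0.4) z^2)
  [check: z-coef -0.02 - (-0.8) = 0.78; z^2-coef -0.4 - (-0.8)(-0.02) = -0.416; z^3-coef -(-0.8)(-0.4) = -0.32.]
Remaining roots from the quadratic factor 1 + (-0.02) z + (-0.4) z^2:
  Set 1 + (-0.02) z + (-0.4) z^2 = 0, i.e. a z^2 + b z + c = 0 with a = -0.4, b = -0.02, c = 1.
  Discriminant D = b^2 - 4ac = (-0.02)^2 - 4*(-0.4)*1 = 0.0004 - (-1.6) = 1.6004.
  D >= 0, so the roots are real: z = (-b +/- sqrt(D)) / (2a) = (0.02 +/- 1.265069) / (-0.8).
    z_1 = (0.02 + 1.265069) / (-0.8) = -1.6063,   |z_1| = 1.6063.
    z_2 = (0.02 - 1.265069) / (-0.8) = 1.5563,   |z_2| = 1.5563.
Moduli of all roots: 1.2500, 1.6063, 1.5563.
All moduli strictly greater than 1? Yes.
Verdict: Stationary.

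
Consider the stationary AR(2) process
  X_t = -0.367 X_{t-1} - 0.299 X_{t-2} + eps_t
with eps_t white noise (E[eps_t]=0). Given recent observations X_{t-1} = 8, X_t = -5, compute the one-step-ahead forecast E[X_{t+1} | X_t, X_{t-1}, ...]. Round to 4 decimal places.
E[X_{t+1} \mid \mathcal F_t] = -0.5570

For an AR(p) model X_t = c + sum_i phi_i X_{t-i} + eps_t, the
one-step-ahead conditional mean is
  E[X_{t+1} | X_t, ...] = c + sum_i phi_i X_{t+1-i}.
Substitute known values:
  E[X_{t+1} | ...] = (-0.367) * (-5) + (-0.299) * (8)
                   = -0.5570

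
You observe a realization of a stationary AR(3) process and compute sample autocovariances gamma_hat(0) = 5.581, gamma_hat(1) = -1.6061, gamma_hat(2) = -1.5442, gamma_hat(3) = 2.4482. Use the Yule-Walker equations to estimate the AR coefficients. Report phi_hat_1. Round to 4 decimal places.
\hat\phi_{1} = -0.2920

The Yule-Walker equations for an AR(p) process read, in matrix form,
  Gamma_p phi = r_p,   with   (Gamma_p)_{ij} = gamma(|i - j|),
                       (r_p)_i = gamma(i),   i,j = 1..p.
Substitute the sample gammas (Toeplitz matrix and right-hand side of size 3):
  Gamma_p = [[5.581, -1.6061, -1.5442], [-1.6061, 5.581, -1.6061], [-1.5442, -1.6061, 5.581]]
  r_p     = [-1.6061, -1.5442, 2.4482]
Written out (R1..R3):
  (R1) 5.581 phi_1 - 1.6061 phi_2 - 1.5442 phi_3 = -1.6061
  (R2) -1.6061 phi_1 + 5.581 phi_2 - 1.6061 phi_3 = -1.5442
  (R3) -1.5442 phi_1 - 1.6061 phi_2 + 5.581 phi_3 = 2.4482
Gaussian elimination:
  R2 <- R2 - (-1.6061/5.581) R1 = R2 - (-0.28778) R1:  5.118797 phi_2 - 2.05049 phi_3 = -2.006403
  R3 <- R3 - (-1.5442/5.581) R1 = R3 - (-0.276689) R1:  -2.05049 phi_2 + 5.153737 phi_3 = 2.00381
  R3 <- R3 - (-2.05049/5.118797) R2 = R3 - (-0.40058) R2:  4.332351 phi_3 = 1.200084
Back-substitution:
  phi_hat_3 = 1.200084 / 4.332351 = 0.277005
  phi_hat_2 = (-2.006403 - (-2.05049)(0.277005)) / 5.118797 = -0.281005
  phi_hat_1 = (-1.6061 - (-1.6061)(-0.281005) - (-1.5442)(0.277005)) / 5.581 = -0.292003
So phi_hat = [-0.2920, -0.2810, 0.2770].
Therefore phi_hat_1 = -0.2920.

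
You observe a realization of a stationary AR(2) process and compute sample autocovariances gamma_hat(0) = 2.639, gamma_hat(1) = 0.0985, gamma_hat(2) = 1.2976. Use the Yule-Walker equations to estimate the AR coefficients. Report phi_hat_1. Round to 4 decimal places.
\hat\phi_{1} = 0.0190

The Yule-Walker equations for an AR(p) process read, in matrix form,
  Gamma_p phi = r_p,   with   (Gamma_p)_{ij} = gamma(|i - j|),
                       (r_p)_i = gamma(i),   i,j = 1..p.
Substitute the sample gammas (Toeplitz matrix and right-hand side of size 2):
  Gamma_p = [[2.639, 0.0985], [0.0985, 2.639]]
  r_p     = [0.0985, 1.2976]
Written out:
  2.639 phi_1 + 0.0985 phi_2 = 0.0985
  0.0985 phi_1 + 2.639 phi_2 = 1.2976
Solve by Cramer's rule:
  det = gamma(0)^2 - gamma(1)^2 = (2.639)^2 - (0.0985)^2 = 6.964321 - 0.00970225 = 6.95461875
  phi_hat_1 = [gamma(1) gamma(0) - gamma(1) gamma(2)] / det = [(0.0985)(2.639) - (0.0985)(1.2976)] / 6.95461875 = 0.1321279 / 6.95461875 = 0.019
  phi_hat_2 = [gamma(0) gamma(2) - gamma(1)^2] / det = [(2.639)(1.2976) - (0.0985)^2] / 6.95461875 = 3.41466415 / 6.95461875 = 0.491
So phi_hat = [0.0190, 0.4910].
Therefore phi_hat_1 = 0.0190.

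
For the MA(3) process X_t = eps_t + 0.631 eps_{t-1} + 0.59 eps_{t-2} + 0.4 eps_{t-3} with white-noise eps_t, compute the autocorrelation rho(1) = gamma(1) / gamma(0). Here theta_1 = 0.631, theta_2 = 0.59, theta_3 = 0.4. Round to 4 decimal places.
\rho(1) = 0.6501

For an MA(q) process with theta_0 = 1, the autocovariance is
  gamma(k) = sigma^2 * sum_{i=0..q-k} theta_i * theta_{i+k},
and rho(k) = gamma(k) / gamma(0). Sigma^2 cancels.
  numerator   = (1)*(0.631) + (0.631)*(0.59) + (0.59)*(0.4) = 1.23929.
  denominator = (1)^2 + (0.631)^2 + (0.59)^2 + (0.4)^2 = 1.906261.
  rho(1) = 1.23929 / 1.906261 = 0.6501.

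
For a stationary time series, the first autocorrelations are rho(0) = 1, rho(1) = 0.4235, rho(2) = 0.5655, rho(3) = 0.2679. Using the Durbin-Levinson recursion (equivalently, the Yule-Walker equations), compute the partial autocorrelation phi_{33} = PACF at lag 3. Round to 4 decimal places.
\phi_{33} = -0.0910

The PACF at lag k is phi_{kk}, the last component of the solution
to the Yule-Walker system G_k phi = r_k where
  (G_k)_{ij} = rho(|i - j|), (r_k)_i = rho(i), i,j = 1..k.
Equivalently, Durbin-Levinson gives phi_{kk} iteratively:
  phi_{11} = rho(1)
  phi_{kk} = [rho(k) - sum_{j=1..k-1} phi_{k-1,j} rho(k-j)]
            / [1 - sum_{j=1..k-1} phi_{k-1,j} rho(j)],
  phi_{k,j} = phi_{k-1,j} - phi_{kk} phi_{k-1,k-j},  j = 1..k-1.
Step k = 1:
  phi_11 = rho(1) = 0.4235.
Step k = 2:
  phi_22 = [rho(2) - phi_11 rho(1)] / [1 - phi_11 rho(1)] = [0.5655 - (0.4235)(0.4235)] / [1 - (0.4235)(0.4235)]
         = 0.38614775 / 0.82064775 = 0.47054.
  Update: phi_21 = phi_11 - phi_22 phi_11 = 0.4235 - (0.47054)(0.4235) = 0.224226.
Step k = 3:
  phi_33 = [rho(3) - phi_21 rho(2) - phi_22 rho(1)] / [1 - phi_21 rho(1) - phi_22 rho(2)]
    numerator   = 0.2679 - (0.224226)(0.5655) - (0.47054)(0.4235) = -0.0581737
    denominator = 1 - (0.224226)(0.4235) - (0.47054)(0.5655) = 0.63894971
  phi_33 = -0.0581737 / 0.63894971 = -0.091.
Therefore phi_{33} = -0.0910.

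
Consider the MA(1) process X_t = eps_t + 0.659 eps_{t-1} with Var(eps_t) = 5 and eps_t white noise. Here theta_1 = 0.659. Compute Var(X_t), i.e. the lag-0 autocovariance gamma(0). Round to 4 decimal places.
\gamma(0) = 7.1714

For an MA(q) process X_t = eps_t + sum_i theta_i eps_{t-i} with
Var(eps_t) = sigma^2, the variance is
  gamma(0) = sigma^2 * (1 + sum_i theta_i^2).
  sum_i theta_i^2 = (0.659)^2 = 0.434281.
  gamma(0) = 5 * (1 + 0.434281) = 5 * 1.434281 = 7.171405, which rounds to 7.1714.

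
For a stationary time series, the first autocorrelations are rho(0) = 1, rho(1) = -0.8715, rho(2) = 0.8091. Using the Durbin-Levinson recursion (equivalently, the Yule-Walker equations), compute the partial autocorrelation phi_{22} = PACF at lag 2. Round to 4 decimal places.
\phi_{22} = 0.2062

The PACF at lag k is phi_{kk}, the last component of the solution
to the Yule-Walker system G_k phi = r_k where
  (G_k)_{ij} = rho(|i - j|), (r_k)_i = rho(i), i,j = 1..k.
Equivalently, Durbin-Levinson gives phi_{kk} iteratively:
  phi_{11} = rho(1)
  phi_{kk} = [rho(k) - sum_{j=1..k-1} phi_{k-1,j} rho(k-j)]
            / [1 - sum_{j=1..k-1} phi_{k-1,j} rho(j)],
  phi_{k,j} = phi_{k-1,j} - phi_{kk} phi_{k-1,k-j},  j = 1..k-1.
Step k = 1:
  phi_11 = rho(1) = -0.8715.
Step k = 2:
  phi_22 = [rho(2) - phi_11 rho(1)] / [1 - phi_11 rho(1)] = [0.8091 - (-0.8715)(-0.8715)] / [1 - (-0.8715)(-0.8715)]
         = 0.04958775 / 0.24048775 = 0.2062.
Therefore phi_{22} = 0.2062.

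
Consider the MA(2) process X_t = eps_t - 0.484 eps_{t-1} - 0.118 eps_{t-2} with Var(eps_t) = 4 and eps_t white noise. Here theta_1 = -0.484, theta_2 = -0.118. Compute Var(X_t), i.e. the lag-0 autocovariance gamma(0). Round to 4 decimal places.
\gamma(0) = 4.9927

For an MA(q) process X_t = eps_t + sum_i theta_i eps_{t-i} with
Var(eps_t) = sigma^2, the variance is
  gamma(0) = sigma^2 * (1 + sum_i theta_i^2).
  sum_i theta_i^2 = (-0.484)^2 + (-0.118)^2 = 0.234256 + 0.013924 = 0.24818.
  gamma(0) = 4 * (1 + 0.24818) = 4 * 1.24818 = 4.99272, which rounds to 4.9927.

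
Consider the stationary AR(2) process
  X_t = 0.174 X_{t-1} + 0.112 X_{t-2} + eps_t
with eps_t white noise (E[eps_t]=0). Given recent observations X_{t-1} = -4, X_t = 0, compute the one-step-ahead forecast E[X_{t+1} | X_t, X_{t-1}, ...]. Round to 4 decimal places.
E[X_{t+1} \mid \mathcal F_t] = -0.4480

For an AR(p) model X_t = c + sum_i phi_i X_{t-i} + eps_t, the
one-step-ahead conditional mean is
  E[X_{t+1} | X_t, ...] = c + sum_i phi_i X_{t+1-i}.
Substitute known values:
  E[X_{t+1} | ...] = (0.174) * (0) + (0.112) * (-4)
                   = -0.4480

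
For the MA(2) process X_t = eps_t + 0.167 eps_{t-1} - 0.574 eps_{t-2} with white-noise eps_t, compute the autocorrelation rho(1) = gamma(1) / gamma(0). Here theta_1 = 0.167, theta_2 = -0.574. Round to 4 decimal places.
\rho(1) = 0.0524

For an MA(q) process with theta_0 = 1, the autocovariance is
  gamma(k) = sigma^2 * sum_{i=0..q-k} theta_i * theta_{i+k},
and rho(k) = gamma(k) / gamma(0). Sigma^2 cancels.
  numerator   = (1)*(0.167) + (0.167)*(-0.574) = 0.071142.
  denominator = (1)^2 + (0.167)^2 + (-0.574)^2 = 1.357365.
  rho(1) = 0.071142 / 1.357365 = 0.0524.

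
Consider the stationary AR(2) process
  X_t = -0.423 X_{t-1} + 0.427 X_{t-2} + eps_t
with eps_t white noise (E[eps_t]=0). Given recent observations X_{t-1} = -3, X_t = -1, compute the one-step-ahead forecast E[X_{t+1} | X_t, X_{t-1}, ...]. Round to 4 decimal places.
E[X_{t+1} \mid \mathcal F_t] = -0.8580

For an AR(p) model X_t = c + sum_i phi_i X_{t-i} + eps_t, the
one-step-ahead conditional mean is
  E[X_{t+1} | X_t, ...] = c + sum_i phi_i X_{t+1-i}.
Substitute known values:
  E[X_{t+1} | ...] = (-0.423) * (-1) + (0.427) * (-3)
                   = -0.8580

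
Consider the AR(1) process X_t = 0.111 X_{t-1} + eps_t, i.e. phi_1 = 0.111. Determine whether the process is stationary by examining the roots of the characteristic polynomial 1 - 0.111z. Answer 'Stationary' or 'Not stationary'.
\text{Stationary}

The AR(p) characteristic polynomial is P(z) = 1 - 0.111z.
Stationarity requires all roots to lie outside the unit circle, i.e. |z| > 1 for every root.
This is linear in z: 1 + (-0.111) z = 0  =>  z = -1/(-0.111) = 9.009009,  |z| = 9.009009.
Moduli of all roots: 9.0090.
All moduli strictly greater than 1? Yes.
Verdict: Stationary.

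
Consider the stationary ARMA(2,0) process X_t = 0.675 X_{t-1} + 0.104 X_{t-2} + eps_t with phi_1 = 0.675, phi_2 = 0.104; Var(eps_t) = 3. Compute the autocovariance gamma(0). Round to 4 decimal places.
\gamma(0) = 7.0128

Multiply the model equation by X_{t-k} and take expectations. With theta_0 = psi_0 = 1 and psi_j the MA(infinity) weights, this gives
  gamma(k) - sum_i phi_i gamma(k-i) = c_k,
  c_k = sigma^2 * sum_{j=k..q} theta_j psi_{j-k}   (c_k = 0 for k > q),
using gamma(-m) = gamma(m).
Pure AR (q = 0): c_0 = sigma^2 = 3, c_k = 0 for k >= 1.
Equations for k = 0, 1, 2 (AR order 2, c_2 = 0):
  (E0) gamma(0) = phi_1 gamma(1) + phi_2 gamma(2) + c_0
  (E1) gamma(1) = phi_1 gamma(0) + phi_2 gamma(1) + c_1
  (E2) gamma(2) = phi_1 gamma(1) + phi_2 gamma(0)
From (E1): gamma(1) = A gamma(0) + B with
  A = phi_1 / (1 - phi_2) = 0.675 / 0.896 = 0.753348,   B = c_1 / (1 - phi_2) = 0 / 0.896 = 0.
Insert (E2) into (E0): gamma(0) (1 - phi_2^2) = phi_1 (1 + phi_2) gamma(1) + c_0.
  phi_1 (1 + phi_2) = (0.675)(1.104) = 0.7452,   1 - phi_2^2 = 0.989184.
Replace gamma(1) by A gamma(0) + B and collect gamma(0):
  gamma(0) [0.989184 - (0.7452)(0.753348)] = c_0 = 3
  gamma(0) * 0.427789 = 3
  gamma(0) = 3 / 0.427789 = 7.012805.
Therefore gamma(0) = 7.0128 (to 4 decimal places).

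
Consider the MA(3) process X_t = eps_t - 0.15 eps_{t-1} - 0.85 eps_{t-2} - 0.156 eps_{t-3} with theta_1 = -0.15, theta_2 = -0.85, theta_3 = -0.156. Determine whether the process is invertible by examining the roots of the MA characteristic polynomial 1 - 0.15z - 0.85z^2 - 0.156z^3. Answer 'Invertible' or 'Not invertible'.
\text{Not invertible}

The MA(q) characteristic polynomial is P(z) = 1 - 0.15z - 0.85z^2 - 0.156z^3.
Invertibility requires all roots to lie outside the unit circle, i.e. |z| > 1 for every root.
Degree 3: look for a simple real root z0 first, then factor out (1 - z/z0) and solve the remaining quadratic.
Testing z0 = -5: P(-5) = 1 + (-0.15)(-5) + (-0.85)(-5)^2 + (-0.156)(-5)^3
  = 1 + (0.75) + (-21.25) + (19.5) = 0.  So z_0 = -5 is a root, |z_0| = 5.
Divide out the factor (1 + 0.2 z) = (1 - z/z0) (since 1/z0 = -0.2):
  P(z) = (1 + 0.2 z)(1 + (-0.35) z + (-0.78) z^2)
  [check: z-coef -0.35 - (-0.2) = -0.15; z^2-coef -0.78 - (-0.2)(-0.35) = -0.85; z^3-coef -(-0.2)(-0.78) = -0.156.]
Remaining roots from the quadratic factor 1 + (-0.35) z + (-0.78) z^2:
  Set 1 + (-0.35) z + (-0.78) z^2 = 0, i.e. a z^2 + b z + c = 0 with a = -0.78, b = -0.35, c = 1.
  Discriminant D = b^2 - 4ac = (-0.35)^2 - 4*(-0.78)*1 = 0.1225 - (-3.12) = 3.2425.
  D >= 0, so the roots are real: z = (-b +/- sqrt(D)) / (2a) = (0.35 +/- 1.800694) / (-1.56).
    z_1 = (0.35 + 1.800694) / (-1.56) = -1.3787,   |z_1| = 1.3787.
    z_2 = (0.35 - 1.800694) / (-1.56) = 0.9299,   |z_2| = 0.9299.
Moduli of all roots: 5.0000, 1.3787, 0.9299.
All moduli strictly greater than 1? No.
Verdict: Not invertible.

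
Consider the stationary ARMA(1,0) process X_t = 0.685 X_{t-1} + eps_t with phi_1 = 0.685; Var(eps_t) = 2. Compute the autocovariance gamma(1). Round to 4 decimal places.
\gamma(1) = 2.5811

Multiply the model equation by X_{t-k} and take expectations. With theta_0 = psi_0 = 1 and psi_j the MA(infinity) weights, this gives
  gamma(k) - sum_i phi_i gamma(k-i) = c_k,
  c_k = sigma^2 * sum_{j=k..q} theta_j psi_{j-k}   (c_k = 0 for k > q),
using gamma(-m) = gamma(m).
Pure AR (q = 0): c_0 = sigma^2 = 2, c_k = 0 for k >= 1.
Equations for k = 0 and k = 1 (AR order 1):
  gamma(0) = phi_1 gamma(1) + c_0
  gamma(1) = phi_1 gamma(0) + c_1
Substituting the second into the first: gamma(0) (1 - phi_1^2) = c_0 + phi_1 c_1, so
  gamma(0) = c_0 / (1 - phi_1^2) = 2 / (1 - (0.685)^2) = 2 / 0.530775 = 3.768075.
  gamma(1) = phi_1 gamma(0) = (0.685)(3.768075) = 2.581131.
Therefore gamma(1) = 2.5811 (to 4 decimal places).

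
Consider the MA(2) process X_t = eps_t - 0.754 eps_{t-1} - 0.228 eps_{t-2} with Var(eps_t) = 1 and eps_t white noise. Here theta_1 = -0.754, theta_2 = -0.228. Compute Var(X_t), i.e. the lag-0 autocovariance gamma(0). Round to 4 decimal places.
\gamma(0) = 1.6205

For an MA(q) process X_t = eps_t + sum_i theta_i eps_{t-i} with
Var(eps_t) = sigma^2, the variance is
  gamma(0) = sigma^2 * (1 + sum_i theta_i^2).
  sum_i theta_i^2 = (-0.754)^2 + (-0.228)^2 = 0.568516 + 0.051984 = 0.6205.
  gamma(0) = 1 * (1 + 0.6205) = 1 * 1.6205 = 1.6205.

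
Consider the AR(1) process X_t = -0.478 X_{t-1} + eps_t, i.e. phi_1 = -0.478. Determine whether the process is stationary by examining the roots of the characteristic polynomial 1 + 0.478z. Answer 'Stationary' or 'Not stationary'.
\text{Stationary}

The AR(p) characteristic polynomial is P(z) = 1 + 0.478z.
Stationarity requires all roots to lie outside the unit circle, i.e. |z| > 1 for every root.
This is linear in z: 1 + (0.478) z = 0  =>  z = -1/(0.478) = -2.09205,  |z| = 2.09205.
Moduli of all roots: 2.0921.
All moduli strictly greater than 1? Yes.
Verdict: Stationary.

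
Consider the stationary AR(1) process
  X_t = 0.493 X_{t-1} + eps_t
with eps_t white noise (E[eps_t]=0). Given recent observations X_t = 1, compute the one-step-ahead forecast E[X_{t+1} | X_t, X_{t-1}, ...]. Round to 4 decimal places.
E[X_{t+1} \mid \mathcal F_t] = 0.4930

For an AR(p) model X_t = c + sum_i phi_i X_{t-i} + eps_t, the
one-step-ahead conditional mean is
  E[X_{t+1} | X_t, ...] = c + sum_i phi_i X_{t+1-i}.
Substitute known values:
  E[X_{t+1} | ...] = (0.493) * (1)
                   = 0.4930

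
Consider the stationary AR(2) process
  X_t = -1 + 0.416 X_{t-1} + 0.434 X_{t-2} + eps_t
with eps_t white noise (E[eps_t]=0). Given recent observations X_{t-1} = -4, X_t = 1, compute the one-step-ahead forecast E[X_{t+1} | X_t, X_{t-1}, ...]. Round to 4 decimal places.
E[X_{t+1} \mid \mathcal F_t] = -2.3200

For an AR(p) model X_t = c + sum_i phi_i X_{t-i} + eps_t, the
one-step-ahead conditional mean is
  E[X_{t+1} | X_t, ...] = c + sum_i phi_i X_{t+1-i}.
Substitute known values:
  E[X_{t+1} | ...] = -1 + (0.416) * (1) + (0.434) * (-4)
                   = -2.3200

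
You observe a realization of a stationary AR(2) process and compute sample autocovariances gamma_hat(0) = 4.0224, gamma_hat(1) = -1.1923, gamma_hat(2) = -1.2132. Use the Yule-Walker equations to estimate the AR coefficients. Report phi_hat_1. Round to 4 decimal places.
\hat\phi_{1} = -0.4230

The Yule-Walker equations for an AR(p) process read, in matrix form,
  Gamma_p phi = r_p,   with   (Gamma_p)_{ij} = gamma(|i - j|),
                       (r_p)_i = gamma(i),   i,j = 1..p.
Substitute the sample gammas (Toeplitz matrix and right-hand side of size 2):
  Gamma_p = [[4.0224, -1.1923], [-1.1923, 4.0224]]
  r_p     = [-1.1923, -1.2132]
Written out:
  4.0224 phi_1 - 1.1923 phi_2 = -1.1923
  -1.1923 phi_1 + 4.0224 phi_2 = -1.2132
Solve by Cramer's rule:
  det = gamma(0)^2 - gamma(1)^2 = (4.0224)^2 - (-1.1923)^2 = 16.17970176 - 1.42157929 = 14.75812247
  phi_hat_1 = [gamma(1) gamma(0) - gamma(1) gamma(2)] / det = [(-1.1923)(4.0224) - (-1.1923)(-1.2132)] / 14.75812247 = -6.24240588 / 14.75812247 = -0.423
  phi_hat_2 = [gamma(0) gamma(2) - gamma(1)^2] / det = [(4.0224)(-1.2132) - (-1.1923)^2] / 14.75812247 = -6.30155497 / 14.75812247 = -0.427
So phi_hat = [-0.4230, -0.4270].
Therefore phi_hat_1 = -0.4230.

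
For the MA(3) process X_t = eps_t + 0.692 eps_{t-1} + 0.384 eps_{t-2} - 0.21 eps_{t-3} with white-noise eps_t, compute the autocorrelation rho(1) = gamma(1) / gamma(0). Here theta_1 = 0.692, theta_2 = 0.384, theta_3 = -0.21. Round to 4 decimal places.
\rho(1) = 0.5251

For an MA(q) process with theta_0 = 1, the autocovariance is
  gamma(k) = sigma^2 * sum_{i=0..q-k} theta_i * theta_{i+k},
and rho(k) = gamma(k) / gamma(0). Sigma^2 cancels.
  numerator   = (1)*(0.692) + (0.692)*(0.384) + (0.384)*(-0.21) = 0.877088.
  denominator = (1)^2 + (0.692)^2 + (0.384)^2 + (-0.21)^2 = 1.67042.
  rho(1) = 0.877088 / 1.67042 = 0.5251.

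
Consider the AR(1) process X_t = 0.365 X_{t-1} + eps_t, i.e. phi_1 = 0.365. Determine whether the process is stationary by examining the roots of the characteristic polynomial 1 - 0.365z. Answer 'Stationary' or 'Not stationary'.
\text{Stationary}

The AR(p) characteristic polynomial is P(z) = 1 - 0.365z.
Stationarity requires all roots to lie outside the unit circle, i.e. |z| > 1 for every root.
This is linear in z: 1 + (-0.365) z = 0  =>  z = -1/(-0.365) = 2.739726,  |z| = 2.739726.
Moduli of all roots: 2.7397.
All moduli strictly greater than 1? Yes.
Verdict: Stationary.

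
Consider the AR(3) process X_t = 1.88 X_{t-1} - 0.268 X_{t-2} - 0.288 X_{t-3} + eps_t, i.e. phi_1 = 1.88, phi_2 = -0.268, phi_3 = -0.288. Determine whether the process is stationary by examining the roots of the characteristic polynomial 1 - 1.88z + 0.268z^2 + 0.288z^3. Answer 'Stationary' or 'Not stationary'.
\text{Not stationary}

The AR(p) characteristic polynomial is P(z) = 1 - 1.88z + 0.268z^2 + 0.288z^3.
Stationarity requires all roots to lie outside the unit circle, i.e. |z| > 1 for every root.
Degree 3: look for a simple real root z0 first, then factor out (1 - z/z0) and solve the remaining quadratic.
Testing z0 = 0.625: P(0.625) = 1 + (-1.88)(0.625) + (0.268)(0.625)^2 + (0.288)(0.625)^3
  = 1 + (-1.175) + (0.104688) + (0.070312) = 0.  So z_0 = 0.625 is a root, |z_0| = 0.625.
Divide out the factor (1 - 1.6 z) = (1 - z/z0) (since 1/z0 = 1.6):
  P(z) = (1 - 1.6 z)(1 + (-0.28) z + (-0.18) z^2)
  [check: z-coef -0.28 - (1.6) = -1.88; z^2-coef -0.18 - (1.6)(-0.28) = 0.268; z^3-coef -(1.6)(-0.18) = 0.288.]
Remaining roots from the quadratic factor 1 + (-0.28) z + (-0.18) z^2:
  Set 1 + (-0.28) z + (-0.18) z^2 = 0, i.e. a z^2 + b z + c = 0 with a = -0.18, b = -0.28, c = 1.
  Discriminant D = b^2 - 4ac = (-0.28)^2 - 4*(-0.18)*1 = 0.0784 - (-0.72) = 0.7984.
  D >= 0, so the roots are real: z = (-b +/- sqrt(D)) / (2a) = (0.28 +/- 0.893532) / (-0.36).
    z_1 = (0.28 + 0.893532) / (-0.36) = -3.2598,   |z_1| = 3.2598.
    z_2 = (0.28 - 0.893532) / (-0.36) = 1.7043,   |z_2| = 1.7043.
Moduli of all roots: 0.6250, 3.2598, 1.7043.
All moduli strictly greater than 1? No.
Verdict: Not stationary.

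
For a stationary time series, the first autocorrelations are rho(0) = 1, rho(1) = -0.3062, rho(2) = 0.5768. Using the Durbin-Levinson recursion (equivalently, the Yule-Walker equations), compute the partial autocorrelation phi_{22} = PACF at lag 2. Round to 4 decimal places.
\phi_{22} = 0.5330

The PACF at lag k is phi_{kk}, the last component of the solution
to the Yule-Walker system G_k phi = r_k where
  (G_k)_{ij} = rho(|i - j|), (r_k)_i = rho(i), i,j = 1..k.
Equivalently, Durbin-Levinson gives phi_{kk} iteratively:
  phi_{11} = rho(1)
  phi_{kk} = [rho(k) - sum_{j=1..k-1} phi_{k-1,j} rho(k-j)]
            / [1 - sum_{j=1..k-1} phi_{k-1,j} rho(j)],
  phi_{k,j} = phi_{k-1,j} - phi_{kk} phi_{k-1,k-j},  j = 1..k-1.
Step k = 1:
  phi_11 = rho(1) = -0.3062.
Step k = 2:
  phi_22 = [rho(2) - phi_11 rho(1)] / [1 - phi_11 rho(1)] = [0.5768 - (-0.3062)(-0.3062)] / [1 - (-0.3062)(-0.3062)]
         = 0.48304156 / 0.90624156 = 0.533.
Therefore phi_{22} = 0.5330.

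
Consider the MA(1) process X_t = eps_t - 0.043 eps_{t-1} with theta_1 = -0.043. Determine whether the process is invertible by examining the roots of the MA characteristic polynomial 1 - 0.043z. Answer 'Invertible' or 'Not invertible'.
\text{Invertible}

The MA(q) characteristic polynomial is P(z) = 1 - 0.043z.
Invertibility requires all roots to lie outside the unit circle, i.e. |z| > 1 for every root.
This is linear in z: 1 + (-0.043) z = 0  =>  z = -1/(-0.043) = 23.255814,  |z| = 23.255814.
Moduli of all roots: 23.2558.
All moduli strictly greater than 1? Yes.
Verdict: Invertible.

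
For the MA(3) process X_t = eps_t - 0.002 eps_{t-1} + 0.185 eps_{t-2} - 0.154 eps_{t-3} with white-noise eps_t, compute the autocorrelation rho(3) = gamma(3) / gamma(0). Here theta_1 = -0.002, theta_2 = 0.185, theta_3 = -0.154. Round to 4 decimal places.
\rho(3) = -0.1456

For an MA(q) process with theta_0 = 1, the autocovariance is
  gamma(k) = sigma^2 * sum_{i=0..q-k} theta_i * theta_{i+k},
and rho(k) = gamma(k) / gamma(0). Sigma^2 cancels.
  numerator   = (1)*(-0.154) = -0.154.
  denominator = (1)^2 + (-0.002)^2 + (0.185)^2 + (-0.154)^2 = 1.057945.
  rho(3) = -0.154 / 1.057945 = -0.1456.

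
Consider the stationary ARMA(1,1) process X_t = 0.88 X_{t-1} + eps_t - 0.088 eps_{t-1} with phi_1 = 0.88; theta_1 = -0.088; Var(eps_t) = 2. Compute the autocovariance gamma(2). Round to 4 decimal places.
\gamma(2) = 5.7002

Multiply the model equation by X_{t-k} and take expectations. With theta_0 = psi_0 = 1 and psi_j the MA(infinity) weights, this gives
  gamma(k) - sum_i phi_i gamma(k-i) = c_k,
  c_k = sigma^2 * sum_{j=k..q} theta_j psi_{j-k}   (c_k = 0 for k > q),
using gamma(-m) = gamma(m).
psi-weights needed (psi_j = theta_j + sum_i phi_i psi_{j-i}):
  psi_1 = theta_1 + phi_1 = -0.088 + (0.88) = 0.792
Right-hand sides:
  c_0 = sigma^2 (1 + theta_1 psi_1) = 2 * (1 + (-0.088)(0.792)) = 2 * 0.930304 = 1.860608
  c_1 = sigma^2 theta_1 = 2 * (-0.088) = -0.176
  c_2 = 0
Equations for k = 0 and k = 1 (AR order 1):
  gamma(0) = phi_1 gamma(1) + c_0
  gamma(1) = phi_1 gamma(0) + c_1
Substituting the second into the first: gamma(0) (1 - phi_1^2) = c_0 + phi_1 c_1, so
  gamma(0) = (c_0 + phi_1 c_1) / (1 - phi_1^2) = (1.860608 + (0.88)(-0.176)) / (1 - (0.88)^2) = 1.705728 / 0.2256 = 7.560851.
  gamma(1) = phi_1 gamma(0) + c_1 = (0.88)(7.560851) + (-0.176) = 6.477549.
For k = 2 (> q): gamma(2) = phi_1 gamma(1) = (0.88)(6.477549) = 5.700243.
Therefore gamma(2) = 5.7002 (to 4 decimal places).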